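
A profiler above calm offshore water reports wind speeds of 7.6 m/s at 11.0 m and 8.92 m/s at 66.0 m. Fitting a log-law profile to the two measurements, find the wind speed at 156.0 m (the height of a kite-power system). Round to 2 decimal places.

9.55 m/s

Log law: V ∝ ln(z/z₀). From the pair, with r = V₁/V₂ = 0.85202,
ln z₀ = (ln z₁ − r·ln z₂)/(1 − r) = (2.3979 − 0.85202×4.1897)/0.14798 = -7.9183 → z₀ = 0.0003640 m
V₃ = V₁ · ln(z₃/z₀)/ln(z₁/z₀) = 7.6 × 12.9682/10.3162 = 9.5537 m/s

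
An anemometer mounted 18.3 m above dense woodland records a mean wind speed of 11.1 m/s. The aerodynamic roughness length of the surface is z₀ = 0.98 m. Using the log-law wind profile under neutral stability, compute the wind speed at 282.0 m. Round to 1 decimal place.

21.5 m/s

Log law: V(z) ∝ ln(z/z₀), so V₂/V₁ = ln(z₂/z₀) / ln(z₁/z₀).
ln(282.0/0.98) = 5.6621, ln(18.3/0.98) = 2.9271
V₂ = 11.1 × 5.6621/2.9271 = 11.1 × 1.9344 = 21.4715 m/s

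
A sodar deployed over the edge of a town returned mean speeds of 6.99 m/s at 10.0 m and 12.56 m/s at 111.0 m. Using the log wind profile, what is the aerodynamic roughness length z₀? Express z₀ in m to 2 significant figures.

Log law: V(z) ∝ ln(z/z₀). With r = V₁/V₂ = 6.99/12.56 = 0.55653,
r · ln(z₂/z₀) = ln(z₁/z₀) ⇒ ln z₀ = (ln z₁ − r·ln z₂)/(1 − r)
ln z₀ = (2.30259 − 0.55653×4.70953) / 0.44347 = -0.7180
z₀ = exp(-0.7180) = 0.4877 m

z₀ ≈ 0.49 m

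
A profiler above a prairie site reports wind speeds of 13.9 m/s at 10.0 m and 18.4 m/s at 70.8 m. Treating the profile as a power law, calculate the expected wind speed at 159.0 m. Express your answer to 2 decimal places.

First find α: α = ln(V₂/V₁)/ln(z₂/z₁) = ln(18.4/13.9)/ln(70.8/10.0) = 0.28046/1.95727 = 0.1433
Extrapolate from 70.8 m to 159.0 m: V₃ = 18.4 × (159.0/70.8)^0.1433 = 18.4 × 1.1229 = 20.6617 m/s

20.66 m/s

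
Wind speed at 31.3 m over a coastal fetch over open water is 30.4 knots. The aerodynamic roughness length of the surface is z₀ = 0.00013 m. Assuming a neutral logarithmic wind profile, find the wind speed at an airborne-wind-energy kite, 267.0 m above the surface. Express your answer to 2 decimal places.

Log law: V(z) ∝ ln(z/z₀), so V₂/V₁ = ln(z₂/z₀) / ln(z₁/z₀).
ln(267.0/0.00013) = 14.5352, ln(31.3/0.00013) = 12.3916
V₂ = 30.4 × 14.5352/12.3916 = 30.4 × 1.1730 = 35.6589 knots

35.66 knots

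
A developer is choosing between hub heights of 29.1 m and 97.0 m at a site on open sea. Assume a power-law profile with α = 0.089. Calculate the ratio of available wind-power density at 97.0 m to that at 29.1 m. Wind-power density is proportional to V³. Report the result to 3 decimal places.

1.379

Speed ratio: V_B/V_A = (z_B/z_A)^α = (97.0/29.1)^0.089 = (3.3333)^0.089 = 1.11311
Power-density ratio: P_B/P_A = (V_B/V_A)³ = (1.11311)³ = 1.37914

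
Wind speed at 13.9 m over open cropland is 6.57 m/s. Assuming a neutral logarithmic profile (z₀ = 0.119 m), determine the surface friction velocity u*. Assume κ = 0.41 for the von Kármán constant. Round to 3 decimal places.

Log law: V(z) = (u*/κ) · ln(z/z₀) ⇒ u* = κ · V / ln(z/z₀)
u* = 0.41 × 6.57 / ln(13.9/0.119) = 0.41 × 6.57 / 4.7605
   = 2.6937 / 4.7605 = 0.5658 m/s

u* ≈ 0.566 m/s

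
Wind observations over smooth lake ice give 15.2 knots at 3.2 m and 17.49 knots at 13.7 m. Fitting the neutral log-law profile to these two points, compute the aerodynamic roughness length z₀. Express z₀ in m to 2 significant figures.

z₀ ≈ 0.00021 m

Log law: V(z) ∝ ln(z/z₀). With r = V₁/V₂ = 15.2/17.49 = 0.86907,
r · ln(z₂/z₀) = ln(z₁/z₀) ⇒ ln z₀ = (ln z₁ − r·ln z₂)/(1 − r)
ln z₀ = (1.16315 − 0.86907×2.61740) / 0.13093 = -8.4895
z₀ = exp(-8.4895) = 0.0002056 m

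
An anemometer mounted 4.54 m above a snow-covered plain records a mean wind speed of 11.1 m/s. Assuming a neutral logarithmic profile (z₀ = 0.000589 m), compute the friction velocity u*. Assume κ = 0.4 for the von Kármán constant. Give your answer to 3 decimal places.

u* ≈ 0.496 m/s

Log law: V(z) = (u*/κ) · ln(z/z₀) ⇒ u* = κ · V / ln(z/z₀)
u* = 0.4 × 11.1 / ln(4.54/0.000589) = 0.4 × 11.1 / 8.9500
   = 4.4400 / 8.9500 = 0.4961 m/s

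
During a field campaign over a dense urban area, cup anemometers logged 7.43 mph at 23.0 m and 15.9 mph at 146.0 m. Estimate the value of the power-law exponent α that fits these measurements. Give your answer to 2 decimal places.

Power law: V₂/V₁ = (z₂/z₁)^α ⇒ α = ln(V₂/V₁) / ln(z₂/z₁)
α = ln(15.9/7.43) / ln(146.0/23.0) = ln(2.1400) / ln(6.3478)
  = 0.76079 / 1.84811 = 0.41166

α ≈ 0.41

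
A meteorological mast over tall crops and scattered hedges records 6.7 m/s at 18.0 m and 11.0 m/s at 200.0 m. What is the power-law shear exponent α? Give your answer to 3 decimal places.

α ≈ 0.206

Power law: V₂/V₁ = (z₂/z₁)^α ⇒ α = ln(V₂/V₁) / ln(z₂/z₁)
α = ln(11.0/6.7) / ln(200.0/18.0) = ln(1.6418) / ln(11.1111)
  = 0.49579 / 2.40795 = 0.20590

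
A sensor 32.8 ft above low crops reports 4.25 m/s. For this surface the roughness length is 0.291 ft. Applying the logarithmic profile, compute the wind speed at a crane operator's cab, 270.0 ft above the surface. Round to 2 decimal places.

Log law: V(z) ∝ ln(z/z₀), so V₂/V₁ = ln(z₂/z₀) / ln(z₁/z₀).
ln(270.0/0.291) = 6.8329, ln(32.8/0.291) = 4.7249
V₂ = 4.25 × 6.8329/4.7249 = 4.25 × 1.4461 = 6.1461 m/s

6.15 m/s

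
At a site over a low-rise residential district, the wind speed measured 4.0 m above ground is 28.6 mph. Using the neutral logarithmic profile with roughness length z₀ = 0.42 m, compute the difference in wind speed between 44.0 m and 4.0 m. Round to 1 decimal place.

Log law: V₂ = V₁ · ln(z₂/z₀)/ln(z₁/z₀) = 28.6 × 4.6517/2.2538 = 59.0286 mph
ΔV = 59.0286 − 28.6 = 30.4286 mph

30.4 mph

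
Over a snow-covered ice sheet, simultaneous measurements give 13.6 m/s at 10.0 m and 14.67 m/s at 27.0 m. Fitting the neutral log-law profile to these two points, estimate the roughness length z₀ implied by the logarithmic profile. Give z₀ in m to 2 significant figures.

z₀ ≈ 0.000033 m

Log law: V(z) ∝ ln(z/z₀). With r = V₁/V₂ = 13.6/14.67 = 0.92706,
r · ln(z₂/z₀) = ln(z₁/z₀) ⇒ ln z₀ = (ln z₁ − r·ln z₂)/(1 − r)
ln z₀ = (2.30259 − 0.92706×3.29584) / 0.07294 = -10.3219
z₀ = exp(-10.3219) = 0.00003290 m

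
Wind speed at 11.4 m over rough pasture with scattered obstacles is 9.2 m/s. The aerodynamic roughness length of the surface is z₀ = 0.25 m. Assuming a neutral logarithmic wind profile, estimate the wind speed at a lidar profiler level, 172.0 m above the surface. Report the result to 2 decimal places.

Log law: V(z) ∝ ln(z/z₀), so V₂/V₁ = ln(z₂/z₀) / ln(z₁/z₀).
ln(172.0/0.25) = 6.5338, ln(11.4/0.25) = 3.8199
V₂ = 9.2 × 6.5338/3.8199 = 9.2 × 1.7105 = 15.7362 m/s

15.74 m/s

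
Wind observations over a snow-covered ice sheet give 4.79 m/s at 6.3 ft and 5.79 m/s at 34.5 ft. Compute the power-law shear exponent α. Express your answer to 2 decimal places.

α ≈ 0.11

Power law: V₂/V₁ = (z₂/z₁)^α ⇒ α = ln(V₂/V₁) / ln(z₂/z₁)
α = ln(5.79/4.79) / ln(34.5/6.3) = ln(1.2088) / ln(5.4762)
  = 0.18960 / 1.70041 = 0.11150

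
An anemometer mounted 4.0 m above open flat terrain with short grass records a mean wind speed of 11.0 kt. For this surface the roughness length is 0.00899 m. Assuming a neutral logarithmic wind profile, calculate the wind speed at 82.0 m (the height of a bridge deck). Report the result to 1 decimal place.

16.4 kt

Log law: V(z) ∝ ln(z/z₀), so V₂/V₁ = ln(z₂/z₀) / ln(z₁/z₀).
ln(82.0/0.00899) = 9.1184, ln(4.0/0.00899) = 6.0979
V₂ = 11.0 × 9.1184/6.0979 = 11.0 × 1.4953 = 16.4485 kt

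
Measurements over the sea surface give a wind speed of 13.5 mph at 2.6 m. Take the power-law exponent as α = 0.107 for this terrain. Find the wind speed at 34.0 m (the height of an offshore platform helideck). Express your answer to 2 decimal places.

Power-law profile: V₂ = V₁ · (z₂/z₁)^α
V₂ = 13.5 × (34.0/2.6)^0.107 = 13.5 × (13.0769)^0.107
    = 13.5 × 1.3166 = 17.7746 mph

17.77 mph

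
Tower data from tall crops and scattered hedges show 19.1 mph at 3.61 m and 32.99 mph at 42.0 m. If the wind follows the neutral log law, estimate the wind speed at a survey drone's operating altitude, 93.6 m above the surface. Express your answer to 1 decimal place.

Log law: V ∝ ln(z/z₀). From the pair, with r = V₁/V₂ = 0.57896,
ln z₀ = (ln z₁ − r·ln z₂)/(1 − r) = (1.2837 − 0.57896×3.7377)/0.42104 = -2.0907 → z₀ = 0.1236 m
V₃ = V₁ · ln(z₃/z₀)/ln(z₁/z₀) = 19.1 × 6.6297/3.3744 = 37.5259 mph

37.5 mph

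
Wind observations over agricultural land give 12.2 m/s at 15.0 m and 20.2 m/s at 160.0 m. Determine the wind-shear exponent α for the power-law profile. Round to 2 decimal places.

α ≈ 0.21

Power law: V₂/V₁ = (z₂/z₁)^α ⇒ α = ln(V₂/V₁) / ln(z₂/z₁)
α = ln(20.2/12.2) / ln(160.0/15.0) = ln(1.6557) / ln(10.6667)
  = 0.50425 / 2.36712 = 0.21302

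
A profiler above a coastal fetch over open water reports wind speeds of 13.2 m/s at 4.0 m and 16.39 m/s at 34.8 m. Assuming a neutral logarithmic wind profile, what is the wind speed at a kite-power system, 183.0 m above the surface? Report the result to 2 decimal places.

18.84 m/s

Log law: V ∝ ln(z/z₀). From the pair, with r = V₁/V₂ = 0.80537,
ln z₀ = (ln z₁ − r·ln z₂)/(1 − r) = (1.3863 − 0.80537×3.5496)/0.19463 = -7.5654 → z₀ = 0.0005181 m
V₃ = V₁ · ln(z₃/z₀)/ln(z₁/z₀) = 13.2 × 12.7749/8.9517 = 18.8376 m/s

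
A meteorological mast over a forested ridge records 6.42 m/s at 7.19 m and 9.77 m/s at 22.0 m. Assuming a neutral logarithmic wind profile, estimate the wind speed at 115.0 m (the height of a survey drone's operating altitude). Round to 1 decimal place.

Log law: V ∝ ln(z/z₀). From the pair, with r = V₁/V₂ = 0.65711,
ln z₀ = (ln z₁ − r·ln z₂)/(1 − r) = (1.9727 − 0.65711×3.0910)/0.34289 = -0.1705 → z₀ = 0.8432 m
V₃ = V₁ · ln(z₃/z₀)/ln(z₁/z₀) = 6.42 × 4.9155/2.1432 = 14.7242 m/s

14.7 m/s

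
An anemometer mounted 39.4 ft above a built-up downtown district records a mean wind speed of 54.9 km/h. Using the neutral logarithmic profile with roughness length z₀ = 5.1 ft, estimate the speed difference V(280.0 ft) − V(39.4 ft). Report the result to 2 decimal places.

52.66 km/h

Log law: V₂ = V₁ · ln(z₂/z₀)/ln(z₁/z₀) = 54.9 × 4.0055/2.0445 = 107.5578 km/h
ΔV = 107.5578 − 54.9 = 52.6578 km/h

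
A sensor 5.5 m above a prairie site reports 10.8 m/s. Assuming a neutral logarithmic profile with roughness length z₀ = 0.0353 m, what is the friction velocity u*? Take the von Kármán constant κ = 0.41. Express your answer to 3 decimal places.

Log law: V(z) = (u*/κ) · ln(z/z₀) ⇒ u* = κ · V / ln(z/z₀)
u* = 0.41 × 10.8 / ln(5.5/0.0353) = 0.41 × 10.8 / 5.0486
   = 4.4280 / 5.0486 = 0.8771 m/s

u* ≈ 0.877 m/s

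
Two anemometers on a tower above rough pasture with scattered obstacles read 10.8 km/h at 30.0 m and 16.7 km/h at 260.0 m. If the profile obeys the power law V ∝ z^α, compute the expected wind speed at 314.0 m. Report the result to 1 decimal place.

First find α: α = ln(V₂/V₁)/ln(z₂/z₁) = ln(16.7/10.8)/ln(260.0/30.0) = 0.43586/2.15948 = 0.2018
Extrapolate from 260.0 m to 314.0 m: V₃ = 16.7 × (314.0/260.0)^0.2018 = 16.7 × 1.0388 = 17.3484 km/h

17.3 km/h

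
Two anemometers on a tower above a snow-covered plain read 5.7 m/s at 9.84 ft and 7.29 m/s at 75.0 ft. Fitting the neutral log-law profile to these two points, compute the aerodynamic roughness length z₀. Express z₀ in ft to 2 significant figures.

z₀ ≈ 0.0068 ft

Log law: V(z) ∝ ln(z/z₀). With r = V₁/V₂ = 5.7/7.29 = 0.78189,
r · ln(z₂/z₀) = ln(z₁/z₀) ⇒ ln z₀ = (ln z₁ − r·ln z₂)/(1 − r)
ln z₀ = (2.28646 − 0.78189×4.31749) / 0.21811 = -4.9946
z₀ = exp(-4.9946) = 0.006774 ft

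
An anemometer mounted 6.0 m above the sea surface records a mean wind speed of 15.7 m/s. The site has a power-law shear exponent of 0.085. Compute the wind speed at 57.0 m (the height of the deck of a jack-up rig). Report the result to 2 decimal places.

19.01 m/s

Power-law profile: V₂ = V₁ · (z₂/z₁)^α
V₂ = 15.7 × (57.0/6.0)^0.085 = 15.7 × (9.5000)^0.085
    = 15.7 × 1.2109 = 19.0111 m/s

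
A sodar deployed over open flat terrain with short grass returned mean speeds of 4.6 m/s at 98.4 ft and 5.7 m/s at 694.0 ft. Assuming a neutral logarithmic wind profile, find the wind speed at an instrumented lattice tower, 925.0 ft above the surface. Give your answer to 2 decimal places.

5.86 m/s

Log law: V ∝ ln(z/z₀). From the pair, with r = V₁/V₂ = 0.80702,
ln z₀ = (ln z₁ − r·ln z₂)/(1 − r) = (4.5890 − 0.80702×6.5425)/0.19298 = -3.5799 → z₀ = 0.02788 ft
V₃ = V₁ · ln(z₃/z₀)/ln(z₁/z₀) = 4.6 × 10.4096/8.1689 = 5.8618 m/s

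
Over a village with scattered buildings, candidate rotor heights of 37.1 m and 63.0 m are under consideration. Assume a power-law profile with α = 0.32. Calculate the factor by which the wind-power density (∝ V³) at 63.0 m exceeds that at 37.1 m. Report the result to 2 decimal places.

1.66

Speed ratio: V_B/V_A = (z_B/z_A)^α = (63.0/37.1)^0.32 = (1.6981)^0.32 = 1.18465
Power-density ratio: P_B/P_A = (V_B/V_A)³ = (1.18465)³ = 1.66252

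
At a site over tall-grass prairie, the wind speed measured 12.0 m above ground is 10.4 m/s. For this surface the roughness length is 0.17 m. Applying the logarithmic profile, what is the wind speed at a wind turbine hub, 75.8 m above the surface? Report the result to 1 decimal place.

Log law: V(z) ∝ ln(z/z₀), so V₂/V₁ = ln(z₂/z₀) / ln(z₁/z₀).
ln(75.8/0.17) = 6.1001, ln(12.0/0.17) = 4.2569
V₂ = 10.4 × 6.1001/4.2569 = 10.4 × 1.4330 = 14.9031 m/s

14.9 m/s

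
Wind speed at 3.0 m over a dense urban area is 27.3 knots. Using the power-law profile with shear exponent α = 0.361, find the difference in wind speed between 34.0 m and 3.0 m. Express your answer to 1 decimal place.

38.3 knots

Power law: V₂ = V₁ · (z₂/z₁)^α = 27.3 × (11.3333)^0.361 = 65.5822 knots
ΔV = 65.5822 − 27.3 = 38.2822 knots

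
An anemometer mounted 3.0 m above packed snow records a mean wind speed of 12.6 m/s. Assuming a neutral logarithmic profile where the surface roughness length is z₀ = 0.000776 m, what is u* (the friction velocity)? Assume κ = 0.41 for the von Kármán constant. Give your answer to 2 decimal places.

Log law: V(z) = (u*/κ) · ln(z/z₀) ⇒ u* = κ · V / ln(z/z₀)
u* = 0.41 × 12.6 / ln(3.0/0.000776) = 0.41 × 12.6 / 8.2600
   = 5.1660 / 8.2600 = 0.6254 m/s

u* ≈ 0.63 m/s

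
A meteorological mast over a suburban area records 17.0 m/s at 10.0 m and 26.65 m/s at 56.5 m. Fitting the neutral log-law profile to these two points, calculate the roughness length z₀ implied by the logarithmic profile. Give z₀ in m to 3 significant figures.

Log law: V(z) ∝ ln(z/z₀). With r = V₁/V₂ = 17.0/26.65 = 0.63790,
r · ln(z₂/z₀) = ln(z₁/z₀) ⇒ ln z₀ = (ln z₁ − r·ln z₂)/(1 − r)
ln z₀ = (2.30259 − 0.63790×4.03424) / 0.36210 = -0.7480
z₀ = exp(-0.7480) = 0.4733 m

z₀ ≈ 0.473 m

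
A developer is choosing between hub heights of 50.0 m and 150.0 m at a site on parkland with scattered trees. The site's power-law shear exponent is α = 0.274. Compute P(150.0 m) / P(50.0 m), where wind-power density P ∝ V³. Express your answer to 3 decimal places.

2.467

Speed ratio: V_B/V_A = (z_B/z_A)^α = (150.0/50.0)^0.274 = (3.0000)^0.274 = 1.35124
Power-density ratio: P_B/P_A = (V_B/V_A)³ = (1.35124)³ = 2.46714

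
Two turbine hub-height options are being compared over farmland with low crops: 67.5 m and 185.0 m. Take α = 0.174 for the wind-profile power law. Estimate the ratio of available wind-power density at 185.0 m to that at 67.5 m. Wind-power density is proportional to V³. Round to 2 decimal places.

Speed ratio: V_B/V_A = (z_B/z_A)^α = (185.0/67.5)^0.174 = (2.7407)^0.174 = 1.19176
Power-density ratio: P_B/P_A = (V_B/V_A)³ = (1.19176)³ = 1.69265

1.69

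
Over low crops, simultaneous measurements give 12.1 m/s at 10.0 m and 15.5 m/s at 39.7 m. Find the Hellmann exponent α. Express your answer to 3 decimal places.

α ≈ 0.180

Power law: V₂/V₁ = (z₂/z₁)^α ⇒ α = ln(V₂/V₁) / ln(z₂/z₁)
α = ln(15.5/12.1) / ln(39.7/10.0) = ln(1.2810) / ln(3.9700)
  = 0.24763 / 1.37877 = 0.17961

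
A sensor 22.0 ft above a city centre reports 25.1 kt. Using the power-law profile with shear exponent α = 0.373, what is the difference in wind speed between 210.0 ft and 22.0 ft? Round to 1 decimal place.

33.1 kt

Power law: V₂ = V₁ · (z₂/z₁)^α = 25.1 × (9.5455)^0.373 = 58.2288 kt
ΔV = 58.2288 − 25.1 = 33.1288 kt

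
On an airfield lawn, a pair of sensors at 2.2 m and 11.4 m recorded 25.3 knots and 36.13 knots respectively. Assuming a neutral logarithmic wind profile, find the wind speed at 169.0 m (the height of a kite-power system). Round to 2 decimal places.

Log law: V ∝ ln(z/z₀). From the pair, with r = V₁/V₂ = 0.70025,
ln z₀ = (ln z₁ − r·ln z₂)/(1 − r) = (0.7885 − 0.70025×2.4336)/0.29975 = -3.0548 → z₀ = 0.04713 m
V₃ = V₁ · ln(z₃/z₀)/ln(z₁/z₀) = 25.3 × 8.1847/3.8433 = 53.8795 knots

53.88 knots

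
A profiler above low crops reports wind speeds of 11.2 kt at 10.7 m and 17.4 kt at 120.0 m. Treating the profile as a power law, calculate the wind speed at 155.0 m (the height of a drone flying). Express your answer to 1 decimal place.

First find α: α = ln(V₂/V₁)/ln(z₂/z₁) = ln(17.4/11.2)/ln(120.0/10.7) = 0.44056/2.41725 = 0.1823
Extrapolate from 120.0 m to 155.0 m: V₃ = 17.4 × (155.0/120.0)^0.1823 = 17.4 × 1.0478 = 18.2309 kt

18.2 kt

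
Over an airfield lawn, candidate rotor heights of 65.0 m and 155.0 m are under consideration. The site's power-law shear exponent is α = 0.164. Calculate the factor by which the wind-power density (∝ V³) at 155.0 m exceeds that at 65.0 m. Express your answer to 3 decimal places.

1.534

Speed ratio: V_B/V_A = (z_B/z_A)^α = (155.0/65.0)^0.164 = (2.3846)^0.164 = 1.15318
Power-density ratio: P_B/P_A = (V_B/V_A)³ = (1.15318)³ = 1.53352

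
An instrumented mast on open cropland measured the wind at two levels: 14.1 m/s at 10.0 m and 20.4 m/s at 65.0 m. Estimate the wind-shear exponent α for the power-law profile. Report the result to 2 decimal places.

α ≈ 0.20

Power law: V₂/V₁ = (z₂/z₁)^α ⇒ α = ln(V₂/V₁) / ln(z₂/z₁)
α = ln(20.4/14.1) / ln(65.0/10.0) = ln(1.4468) / ln(6.5000)
  = 0.36936 / 1.87180 = 0.19733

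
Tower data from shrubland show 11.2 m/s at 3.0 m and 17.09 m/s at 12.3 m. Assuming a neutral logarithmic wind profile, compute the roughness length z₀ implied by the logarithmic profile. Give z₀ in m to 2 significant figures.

Log law: V(z) ∝ ln(z/z₀). With r = V₁/V₂ = 11.2/17.09 = 0.65535,
r · ln(z₂/z₀) = ln(z₁/z₀) ⇒ ln z₀ = (ln z₁ − r·ln z₂)/(1 − r)
ln z₀ = (1.09861 − 0.65535×2.50960) / 0.34465 = -1.5844
z₀ = exp(-1.5844) = 0.2051 m

z₀ ≈ 0.21 m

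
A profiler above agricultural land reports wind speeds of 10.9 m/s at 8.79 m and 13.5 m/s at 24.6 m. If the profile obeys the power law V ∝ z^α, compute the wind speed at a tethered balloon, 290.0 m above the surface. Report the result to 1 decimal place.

First find α: α = ln(V₂/V₁)/ln(z₂/z₁) = ln(13.5/10.9)/ln(24.6/8.79) = 0.21393/1.02913 = 0.2079
Extrapolate from 24.6 m to 290.0 m: V₃ = 13.5 × (290.0/24.6)^0.2079 = 13.5 × 1.6700 = 22.5455 m/s

22.5 m/s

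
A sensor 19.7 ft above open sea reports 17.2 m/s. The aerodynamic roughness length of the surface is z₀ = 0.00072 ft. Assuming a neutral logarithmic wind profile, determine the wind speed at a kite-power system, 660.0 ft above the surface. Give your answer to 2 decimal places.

Log law: V(z) ∝ ln(z/z₀), so V₂/V₁ = ln(z₂/z₀) / ln(z₁/z₀).
ln(660.0/0.00072) = 13.7285, ln(19.7/0.00072) = 10.2169
V₂ = 17.2 × 13.7285/10.2169 = 17.2 × 1.3437 = 23.1118 m/s

23.11 m/s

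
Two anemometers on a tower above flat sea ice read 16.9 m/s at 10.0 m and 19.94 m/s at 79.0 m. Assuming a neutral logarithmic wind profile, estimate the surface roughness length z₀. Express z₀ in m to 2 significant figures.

z₀ ≈ 0.00010 m

Log law: V(z) ∝ ln(z/z₀). With r = V₁/V₂ = 16.9/19.94 = 0.84754,
r · ln(z₂/z₀) = ln(z₁/z₀) ⇒ ln z₀ = (ln z₁ − r·ln z₂)/(1 − r)
ln z₀ = (2.30259 − 0.84754×4.36945) / 0.15246 = -9.1875
z₀ = exp(-9.1875) = 0.0001023 m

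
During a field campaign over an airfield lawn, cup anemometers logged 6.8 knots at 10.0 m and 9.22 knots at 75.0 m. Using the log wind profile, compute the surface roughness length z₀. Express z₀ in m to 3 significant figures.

Log law: V(z) ∝ ln(z/z₀). With r = V₁/V₂ = 6.8/9.22 = 0.73753,
r · ln(z₂/z₀) = ln(z₁/z₀) ⇒ ln z₀ = (ln z₁ − r·ln z₂)/(1 − r)
ln z₀ = (2.30259 − 0.73753×4.31749) / 0.26247 = -3.3591
z₀ = exp(-3.3591) = 0.03477 m

z₀ ≈ 0.0348 m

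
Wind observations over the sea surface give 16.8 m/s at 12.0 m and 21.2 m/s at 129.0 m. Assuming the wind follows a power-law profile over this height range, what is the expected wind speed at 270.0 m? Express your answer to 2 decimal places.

First find α: α = ln(V₂/V₁)/ln(z₂/z₁) = ln(21.2/16.8)/ln(129.0/12.0) = 0.23262/2.37491 = 0.0980
Extrapolate from 129.0 m to 270.0 m: V₃ = 21.2 × (270.0/129.0)^0.0980 = 21.2 × 1.0750 = 22.7906 m/s

22.79 m/s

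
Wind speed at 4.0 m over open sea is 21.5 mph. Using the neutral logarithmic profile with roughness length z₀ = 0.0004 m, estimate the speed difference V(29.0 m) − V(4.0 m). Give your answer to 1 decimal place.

4.6 mph

Log law: V₂ = V₁ · ln(z₂/z₀)/ln(z₁/z₀) = 21.5 × 11.1913/9.2103 = 26.1243 mph
ΔV = 26.1243 − 21.5 = 4.6243 mph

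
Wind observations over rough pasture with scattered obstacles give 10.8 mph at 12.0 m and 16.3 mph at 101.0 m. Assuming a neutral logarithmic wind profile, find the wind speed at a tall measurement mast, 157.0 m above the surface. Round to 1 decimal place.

Log law: V ∝ ln(z/z₀). From the pair, with r = V₁/V₂ = 0.66258,
ln z₀ = (ln z₁ − r·ln z₂)/(1 − r) = (2.4849 − 0.66258×4.6151)/0.33742 = -1.6981 → z₀ = 0.1830 m
V₃ = V₁ · ln(z₃/z₀)/ln(z₁/z₀) = 10.8 × 6.7543/4.1830 = 17.4389 mph

17.4 mph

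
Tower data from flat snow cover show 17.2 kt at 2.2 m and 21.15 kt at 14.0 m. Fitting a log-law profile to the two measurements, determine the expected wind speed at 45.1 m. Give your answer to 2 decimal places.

Log law: V ∝ ln(z/z₀). From the pair, with r = V₁/V₂ = 0.81324,
ln z₀ = (ln z₁ − r·ln z₂)/(1 − r) = (0.7885 − 0.81324×2.6391)/0.18676 = -7.2699 → z₀ = 0.0006962 m
V₃ = V₁ · ln(z₃/z₀)/ln(z₁/z₀) = 17.2 × 11.0787/8.0583 = 23.6469 kt

23.65 kt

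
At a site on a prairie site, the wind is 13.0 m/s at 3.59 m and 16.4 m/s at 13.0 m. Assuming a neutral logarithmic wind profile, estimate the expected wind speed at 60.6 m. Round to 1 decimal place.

20.5 m/s

Log law: V ∝ ln(z/z₀). From the pair, with r = V₁/V₂ = 0.79268,
ln z₀ = (ln z₁ − r·ln z₂)/(1 − r) = (1.2782 − 0.79268×2.5649)/0.20732 = -3.6420 → z₀ = 0.02620 m
V₃ = V₁ · ln(z₃/z₀)/ln(z₁/z₀) = 13.0 × 7.7462/4.9201 = 20.4673 m/s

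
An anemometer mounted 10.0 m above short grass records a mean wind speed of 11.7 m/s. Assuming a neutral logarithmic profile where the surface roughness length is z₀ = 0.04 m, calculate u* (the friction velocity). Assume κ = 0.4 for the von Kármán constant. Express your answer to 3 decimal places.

Log law: V(z) = (u*/κ) · ln(z/z₀) ⇒ u* = κ · V / ln(z/z₀)
u* = 0.4 × 11.7 / ln(10.0/0.04) = 0.4 × 11.7 / 5.5215
   = 4.6800 / 5.5215 = 0.8476 m/s

u* ≈ 0.848 m/s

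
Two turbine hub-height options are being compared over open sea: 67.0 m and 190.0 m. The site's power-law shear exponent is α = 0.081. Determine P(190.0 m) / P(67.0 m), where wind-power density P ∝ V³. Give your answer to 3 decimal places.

1.288

Speed ratio: V_B/V_A = (z_B/z_A)^α = (190.0/67.0)^0.081 = (2.8358)^0.081 = 1.08810
Power-density ratio: P_B/P_A = (V_B/V_A)³ = (1.08810)³ = 1.28825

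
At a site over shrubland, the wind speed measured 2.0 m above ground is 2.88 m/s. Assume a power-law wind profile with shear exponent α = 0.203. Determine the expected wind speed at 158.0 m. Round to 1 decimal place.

Power-law profile: V₂ = V₁ · (z₂/z₁)^α
V₂ = 2.88 × (158.0/2.0)^0.203 = 2.88 × (79.0000)^0.203
    = 2.88 × 2.4278 = 6.9922 m/s

7.0 m/s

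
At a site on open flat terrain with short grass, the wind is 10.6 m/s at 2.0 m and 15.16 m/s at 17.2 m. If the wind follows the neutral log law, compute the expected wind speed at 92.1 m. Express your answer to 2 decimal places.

18.72 m/s

Log law: V ∝ ln(z/z₀). From the pair, with r = V₁/V₂ = 0.69921,
ln z₀ = (ln z₁ − r·ln z₂)/(1 − r) = (0.6931 − 0.69921×2.8449)/0.30079 = -4.3088 → z₀ = 0.01345 m
V₃ = V₁ · ln(z₃/z₀)/ln(z₁/z₀) = 10.6 × 8.8316/5.0019 = 18.7159 m/s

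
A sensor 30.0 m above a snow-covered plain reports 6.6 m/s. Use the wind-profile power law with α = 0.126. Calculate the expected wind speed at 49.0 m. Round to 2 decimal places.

Power-law profile: V₂ = V₁ · (z₂/z₁)^α
V₂ = 6.6 × (49.0/30.0)^0.126 = 6.6 × (1.6333)^0.126
    = 6.6 × 1.0638 = 7.0209 m/s

7.02 m/s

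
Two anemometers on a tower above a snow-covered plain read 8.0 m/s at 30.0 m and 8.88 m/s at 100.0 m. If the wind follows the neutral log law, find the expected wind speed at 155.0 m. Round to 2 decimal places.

Log law: V ∝ ln(z/z₀). From the pair, with r = V₁/V₂ = 0.90090,
ln z₀ = (ln z₁ − r·ln z₂)/(1 − r) = (3.4012 − 0.90090×4.6052)/0.09910 = -7.5440 → z₀ = 0.0005293 m
V₃ = V₁ · ln(z₃/z₀)/ln(z₁/z₀) = 8.0 × 12.5874/10.9452 = 9.2003 m/s

9.20 m/s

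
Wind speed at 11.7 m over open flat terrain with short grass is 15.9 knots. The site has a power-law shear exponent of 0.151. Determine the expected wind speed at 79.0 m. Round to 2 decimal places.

21.21 knots

Power-law profile: V₂ = V₁ · (z₂/z₁)^α
V₂ = 15.9 × (79.0/11.7)^0.151 = 15.9 × (6.7521)^0.151
    = 15.9 × 1.3343 = 21.2150 knots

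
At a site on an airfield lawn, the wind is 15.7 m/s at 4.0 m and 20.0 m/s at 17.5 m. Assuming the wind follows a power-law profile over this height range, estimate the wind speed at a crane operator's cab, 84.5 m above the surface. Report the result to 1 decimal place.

First find α: α = ln(V₂/V₁)/ln(z₂/z₁) = ln(20.0/15.7)/ln(17.5/4.0) = 0.24207/1.47591 = 0.1640
Extrapolate from 17.5 m to 84.5 m: V₃ = 20.0 × (84.5/17.5)^0.1640 = 20.0 × 1.2947 = 25.8933 m/s

25.9 m/s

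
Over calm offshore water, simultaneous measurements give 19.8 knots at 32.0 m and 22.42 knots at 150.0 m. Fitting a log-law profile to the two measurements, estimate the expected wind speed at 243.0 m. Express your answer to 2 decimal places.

23.24 knots

Log law: V ∝ ln(z/z₀). From the pair, with r = V₁/V₂ = 0.88314,
ln z₀ = (ln z₁ − r·ln z₂)/(1 − r) = (3.4657 − 0.88314×5.0106)/0.11686 = -8.2095 → z₀ = 0.0002721 m
V₃ = V₁ · ln(z₃/z₀)/ln(z₁/z₀) = 19.8 × 13.7025/11.6752 = 23.2381 knots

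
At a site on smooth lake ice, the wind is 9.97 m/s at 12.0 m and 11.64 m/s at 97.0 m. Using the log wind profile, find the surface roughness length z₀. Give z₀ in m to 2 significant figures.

Log law: V(z) ∝ ln(z/z₀). With r = V₁/V₂ = 9.97/11.64 = 0.85653,
r · ln(z₂/z₀) = ln(z₁/z₀) ⇒ ln z₀ = (ln z₁ − r·ln z₂)/(1 − r)
ln z₀ = (2.48491 − 0.85653×4.57471) / 0.14347 = -9.9914
z₀ = exp(-9.9914) = 0.00004579 m

z₀ ≈ 0.000046 m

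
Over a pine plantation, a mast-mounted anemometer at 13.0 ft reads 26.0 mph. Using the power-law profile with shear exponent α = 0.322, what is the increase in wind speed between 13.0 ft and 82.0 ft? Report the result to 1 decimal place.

21.0 mph

Power law: V₂ = V₁ · (z₂/z₁)^α = 26.0 × (6.3077)^0.322 = 47.0470 mph
ΔV = 47.0470 − 26.0 = 21.0470 mph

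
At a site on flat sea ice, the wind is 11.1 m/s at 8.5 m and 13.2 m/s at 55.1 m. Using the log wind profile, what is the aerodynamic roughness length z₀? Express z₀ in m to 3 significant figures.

z₀ ≈ 0.000435 m

Log law: V(z) ∝ ln(z/z₀). With r = V₁/V₂ = 11.1/13.2 = 0.84091,
r · ln(z₂/z₀) = ln(z₁/z₀) ⇒ ln z₀ = (ln z₁ − r·ln z₂)/(1 − r)
ln z₀ = (2.14007 − 0.84091×4.00915) / 0.15909 = -7.7394
z₀ = exp(-7.7394) = 0.0004353 m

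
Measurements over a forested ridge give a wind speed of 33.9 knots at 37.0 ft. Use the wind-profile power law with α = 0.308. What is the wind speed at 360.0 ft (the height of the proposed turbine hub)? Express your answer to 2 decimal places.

Power-law profile: V₂ = V₁ · (z₂/z₁)^α
V₂ = 33.9 × (360.0/37.0)^0.308 = 33.9 × (9.7297)^0.308
    = 33.9 × 2.0153 = 68.3179 knots

68.32 knots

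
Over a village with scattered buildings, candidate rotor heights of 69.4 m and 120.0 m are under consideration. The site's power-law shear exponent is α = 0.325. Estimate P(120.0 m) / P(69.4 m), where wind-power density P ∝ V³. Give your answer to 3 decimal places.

1.706

Speed ratio: V_B/V_A = (z_B/z_A)^α = (120.0/69.4)^0.325 = (1.7291)^0.325 = 1.19479
Power-density ratio: P_B/P_A = (V_B/V_A)³ = (1.19479)³ = 1.70560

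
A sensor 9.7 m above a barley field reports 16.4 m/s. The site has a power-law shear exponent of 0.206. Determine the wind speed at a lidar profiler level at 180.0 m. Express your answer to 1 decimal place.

Power-law profile: V₂ = V₁ · (z₂/z₁)^α
V₂ = 16.4 × (180.0/9.7)^0.206 = 16.4 × (18.5567)^0.206
    = 16.4 × 1.8252 = 29.9333 m/s

29.9 m/s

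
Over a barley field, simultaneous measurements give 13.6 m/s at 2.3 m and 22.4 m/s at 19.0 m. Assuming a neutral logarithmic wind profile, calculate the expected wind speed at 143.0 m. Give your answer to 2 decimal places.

Log law: V ∝ ln(z/z₀). From the pair, with r = V₁/V₂ = 0.60714,
ln z₀ = (ln z₁ − r·ln z₂)/(1 − r) = (0.8329 − 0.60714×2.9444)/0.39286 = -2.4304 → z₀ = 0.08800 m
V₃ = V₁ · ln(z₃/z₀)/ln(z₁/z₀) = 13.6 × 7.3932/3.2633 = 30.8119 m/s

30.81 m/s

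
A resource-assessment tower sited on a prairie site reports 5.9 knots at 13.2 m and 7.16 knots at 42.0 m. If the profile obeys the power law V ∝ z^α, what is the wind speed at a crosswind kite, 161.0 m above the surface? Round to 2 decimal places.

First find α: α = ln(V₂/V₁)/ln(z₂/z₁) = ln(7.16/5.9)/ln(42.0/13.2) = 0.19356/1.15745 = 0.1672
Extrapolate from 42.0 m to 161.0 m: V₃ = 7.16 × (161.0/42.0)^0.1672 = 7.16 × 1.2520 = 8.9640 knots

8.96 knots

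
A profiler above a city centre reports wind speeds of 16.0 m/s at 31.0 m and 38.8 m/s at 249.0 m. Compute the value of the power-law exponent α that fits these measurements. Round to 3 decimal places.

α ≈ 0.425

Power law: V₂/V₁ = (z₂/z₁)^α ⇒ α = ln(V₂/V₁) / ln(z₂/z₁)
α = ln(38.8/16.0) / ln(249.0/31.0) = ln(2.4250) / ln(8.0323)
  = 0.88583 / 2.08347 = 0.42517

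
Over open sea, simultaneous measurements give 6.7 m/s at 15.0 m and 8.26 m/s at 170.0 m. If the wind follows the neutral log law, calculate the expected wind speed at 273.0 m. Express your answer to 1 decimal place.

Log law: V ∝ ln(z/z₀). From the pair, with r = V₁/V₂ = 0.81114,
ln z₀ = (ln z₁ − r·ln z₂)/(1 − r) = (2.7081 − 0.81114×5.1358)/0.18886 = -7.7188 → z₀ = 0.0004444 m
V₃ = V₁ · ln(z₃/z₀)/ln(z₁/z₀) = 6.7 × 13.3283/10.4269 = 8.5644 m/s

8.6 m/s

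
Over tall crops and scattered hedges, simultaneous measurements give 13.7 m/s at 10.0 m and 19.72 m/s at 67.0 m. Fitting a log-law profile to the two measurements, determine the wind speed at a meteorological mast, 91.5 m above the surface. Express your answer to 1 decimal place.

Log law: V ∝ ln(z/z₀). From the pair, with r = V₁/V₂ = 0.69473,
ln z₀ = (ln z₁ − r·ln z₂)/(1 − r) = (2.3026 − 0.69473×4.2047)/0.30527 = -2.0261 → z₀ = 0.1318 m
V₃ = V₁ · ln(z₃/z₀)/ln(z₁/z₀) = 13.7 × 6.5425/4.3287 = 20.7063 m/s

20.7 m/s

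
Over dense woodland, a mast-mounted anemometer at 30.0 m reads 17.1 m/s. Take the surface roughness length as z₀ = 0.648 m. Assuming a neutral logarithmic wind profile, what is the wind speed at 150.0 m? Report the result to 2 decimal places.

Log law: V(z) ∝ ln(z/z₀), so V₂/V₁ = ln(z₂/z₀) / ln(z₁/z₀).
ln(150.0/0.648) = 5.4445, ln(30.0/0.648) = 3.8351
V₂ = 17.1 × 5.4445/3.8351 = 17.1 × 1.4197 = 24.2763 m/s

24.28 m/s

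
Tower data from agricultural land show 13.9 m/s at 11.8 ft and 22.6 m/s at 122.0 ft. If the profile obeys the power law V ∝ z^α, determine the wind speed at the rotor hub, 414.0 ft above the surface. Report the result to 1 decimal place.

29.1 m/s

First find α: α = ln(V₂/V₁)/ln(z₂/z₁) = ln(22.6/13.9)/ln(122.0/11.8) = 0.48606/2.33592 = 0.2081
Extrapolate from 122.0 ft to 414.0 ft: V₃ = 22.6 × (414.0/122.0)^0.2081 = 22.6 × 1.2895 = 29.1424 m/s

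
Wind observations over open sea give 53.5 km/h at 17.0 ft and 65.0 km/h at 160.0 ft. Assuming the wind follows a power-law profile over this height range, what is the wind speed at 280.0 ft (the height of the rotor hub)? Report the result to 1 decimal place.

First find α: α = ln(V₂/V₁)/ln(z₂/z₁) = ln(65.0/53.5)/ln(160.0/17.0) = 0.19471/2.24196 = 0.0868
Extrapolate from 160.0 ft to 280.0 ft: V₃ = 65.0 × (280.0/160.0)^0.0868 = 65.0 × 1.0498 = 68.2371 km/h

68.2 km/h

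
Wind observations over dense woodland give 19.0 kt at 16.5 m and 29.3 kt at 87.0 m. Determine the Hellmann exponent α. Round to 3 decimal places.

α ≈ 0.261

Power law: V₂/V₁ = (z₂/z₁)^α ⇒ α = ln(V₂/V₁) / ln(z₂/z₁)
α = ln(29.3/19.0) / ln(87.0/16.5) = ln(1.5421) / ln(5.2727)
  = 0.43315 / 1.66255 = 0.26053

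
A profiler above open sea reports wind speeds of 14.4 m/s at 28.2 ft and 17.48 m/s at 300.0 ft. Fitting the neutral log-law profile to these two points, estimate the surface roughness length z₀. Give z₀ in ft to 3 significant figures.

z₀ ≈ 0.000446 ft

Log law: V(z) ∝ ln(z/z₀). With r = V₁/V₂ = 14.4/17.48 = 0.82380,
r · ln(z₂/z₀) = ln(z₁/z₀) ⇒ ln z₀ = (ln z₁ − r·ln z₂)/(1 − r)
ln z₀ = (3.33932 − 0.82380×5.70378) / 0.17620 = -7.7153
z₀ = exp(-7.7153) = 0.0004460 ft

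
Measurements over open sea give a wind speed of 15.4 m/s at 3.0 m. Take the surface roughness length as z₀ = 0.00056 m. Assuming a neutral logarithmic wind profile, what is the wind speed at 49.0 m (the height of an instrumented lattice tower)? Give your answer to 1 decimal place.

20.4 m/s

Log law: V(z) ∝ ln(z/z₀), so V₂/V₁ = ln(z₂/z₀) / ln(z₁/z₀).
ln(49.0/0.00056) = 11.3794, ln(3.0/0.00056) = 8.5862
V₂ = 15.4 × 11.3794/8.5862 = 15.4 × 1.3253 = 20.4098 m/s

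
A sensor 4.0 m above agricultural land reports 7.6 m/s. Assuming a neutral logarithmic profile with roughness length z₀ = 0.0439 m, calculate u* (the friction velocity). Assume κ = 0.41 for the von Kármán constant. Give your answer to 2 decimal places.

Log law: V(z) = (u*/κ) · ln(z/z₀) ⇒ u* = κ · V / ln(z/z₀)
u* = 0.41 × 7.6 / ln(4.0/0.0439) = 0.41 × 7.6 / 4.5121
   = 3.1160 / 4.5121 = 0.6906 m/s

u* ≈ 0.69 m/s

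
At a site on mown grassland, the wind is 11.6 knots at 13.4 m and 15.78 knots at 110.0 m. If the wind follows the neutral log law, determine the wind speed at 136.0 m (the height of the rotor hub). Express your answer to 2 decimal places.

16.20 knots

Log law: V ∝ ln(z/z₀). From the pair, with r = V₁/V₂ = 0.73511,
ln z₀ = (ln z₁ − r·ln z₂)/(1 − r) = (2.5953 − 0.73511×4.7005)/0.26489 = -3.2470 → z₀ = 0.03889 m
V₃ = V₁ · ln(z₃/z₀)/ln(z₁/z₀) = 11.6 × 8.1597/5.8423 = 16.2013 knots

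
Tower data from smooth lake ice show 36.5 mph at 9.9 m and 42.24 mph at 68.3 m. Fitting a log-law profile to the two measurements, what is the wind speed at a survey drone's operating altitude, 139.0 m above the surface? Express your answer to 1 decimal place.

Log law: V ∝ ln(z/z₀). From the pair, with r = V₁/V₂ = 0.86411,
ln z₀ = (ln z₁ − r·ln z₂)/(1 − r) = (2.2925 − 0.86411×4.2239)/0.13589 = -9.9889 → z₀ = 0.00004591 m
V₃ = V₁ · ln(z₃/z₀)/ln(z₁/z₀) = 36.5 × 14.9233/12.2814 = 44.3518 mph

44.4 mph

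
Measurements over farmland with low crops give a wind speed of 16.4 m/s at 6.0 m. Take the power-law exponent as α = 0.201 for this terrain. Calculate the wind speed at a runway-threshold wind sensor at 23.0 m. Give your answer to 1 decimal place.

21.5 m/s

Power-law profile: V₂ = V₁ · (z₂/z₁)^α
V₂ = 16.4 × (23.0/6.0)^0.201 = 16.4 × (3.8333)^0.201
    = 16.4 × 1.3101 = 21.4854 m/s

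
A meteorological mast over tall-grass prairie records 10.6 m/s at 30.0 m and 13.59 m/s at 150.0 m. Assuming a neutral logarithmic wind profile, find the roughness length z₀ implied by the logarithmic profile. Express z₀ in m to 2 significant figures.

Log law: V(z) ∝ ln(z/z₀). With r = V₁/V₂ = 10.6/13.59 = 0.77999,
r · ln(z₂/z₀) = ln(z₁/z₀) ⇒ ln z₀ = (ln z₁ − r·ln z₂)/(1 − r)
ln z₀ = (3.40120 − 0.77999×5.01064) / 0.22001 = -2.3045
z₀ = exp(-2.3045) = 0.09981 m

z₀ ≈ 0.100 m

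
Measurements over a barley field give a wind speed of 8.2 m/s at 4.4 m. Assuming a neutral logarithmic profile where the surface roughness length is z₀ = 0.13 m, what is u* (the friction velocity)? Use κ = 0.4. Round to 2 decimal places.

u* ≈ 0.93 m/s

Log law: V(z) = (u*/κ) · ln(z/z₀) ⇒ u* = κ · V / ln(z/z₀)
u* = 0.4 × 8.2 / ln(4.4/0.13) = 0.4 × 8.2 / 3.5218
   = 3.2800 / 3.5218 = 0.9313 m/s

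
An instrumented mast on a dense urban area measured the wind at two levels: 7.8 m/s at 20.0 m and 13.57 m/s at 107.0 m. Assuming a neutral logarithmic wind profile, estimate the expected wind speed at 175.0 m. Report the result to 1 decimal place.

15.3 m/s

Log law: V ∝ ln(z/z₀). From the pair, with r = V₁/V₂ = 0.57480,
ln z₀ = (ln z₁ − r·ln z₂)/(1 − r) = (2.9957 − 0.57480×4.6728)/0.42520 = 0.7286 → z₀ = 2.072 m
V₃ = V₁ · ln(z₃/z₀)/ln(z₁/z₀) = 7.8 × 4.4362/2.2671 = 15.2626 m/s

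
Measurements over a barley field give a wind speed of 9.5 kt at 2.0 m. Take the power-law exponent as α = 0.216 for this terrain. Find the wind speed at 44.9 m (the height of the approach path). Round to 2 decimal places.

18.60 kt

Power-law profile: V₂ = V₁ · (z₂/z₁)^α
V₂ = 9.5 × (44.9/2.0)^0.216 = 9.5 × (22.4500)^0.216
    = 9.5 × 1.9582 = 18.6031 kt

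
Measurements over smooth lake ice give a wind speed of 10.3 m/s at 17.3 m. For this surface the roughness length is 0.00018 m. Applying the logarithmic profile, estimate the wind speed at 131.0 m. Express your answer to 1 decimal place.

Log law: V(z) ∝ ln(z/z₀), so V₂/V₁ = ln(z₂/z₀) / ln(z₁/z₀).
ln(131.0/0.00018) = 13.4978, ln(17.3/0.00018) = 11.4733
V₂ = 10.3 × 13.4978/11.4733 = 10.3 × 1.1765 = 12.1175 m/s

12.1 m/s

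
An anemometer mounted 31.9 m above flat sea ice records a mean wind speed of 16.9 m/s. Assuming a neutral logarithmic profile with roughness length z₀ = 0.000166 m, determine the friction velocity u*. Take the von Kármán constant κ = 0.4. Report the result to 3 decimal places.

u* ≈ 0.556 m/s

Log law: V(z) = (u*/κ) · ln(z/z₀) ⇒ u* = κ · V / ln(z/z₀)
u* = 0.4 × 16.9 / ln(31.9/0.000166) = 0.4 × 16.9 / 12.1661
   = 6.7600 / 12.1661 = 0.5556 m/s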